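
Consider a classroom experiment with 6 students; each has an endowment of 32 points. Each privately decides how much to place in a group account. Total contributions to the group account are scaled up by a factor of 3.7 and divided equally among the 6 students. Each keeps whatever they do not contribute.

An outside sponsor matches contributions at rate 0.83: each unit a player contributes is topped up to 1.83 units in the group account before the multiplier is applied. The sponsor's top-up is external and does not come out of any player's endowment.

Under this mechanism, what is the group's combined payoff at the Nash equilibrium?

With the mechanism, a contributed unit returns 3.7 × 1.83 / 6 = 1.1285 per unit of net cost to the contributor — now above 1 — so contributing fully is weakly dominant for every player.
At the Nash equilibrium everyone contributes 32. Group total payoff = 3.7 × 1.83 × 192 = 1300.03.

1300.03 points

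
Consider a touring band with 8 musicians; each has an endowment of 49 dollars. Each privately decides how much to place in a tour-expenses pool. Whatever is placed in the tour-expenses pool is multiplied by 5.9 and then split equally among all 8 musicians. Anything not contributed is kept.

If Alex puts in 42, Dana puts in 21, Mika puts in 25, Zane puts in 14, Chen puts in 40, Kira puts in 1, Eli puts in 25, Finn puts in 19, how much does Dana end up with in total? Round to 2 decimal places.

Total contributed: 42 + 21 + 25 + 14 + 40 + 1 + 25 + 19 = 187.
Each receives 5.9 × 187 / 8 = 137.91 from the tour-expenses pool.
Dana keeps 49 − 21 = 28, so Dana's payoff is 28 + 137.91 = 165.91.

165.91 dollars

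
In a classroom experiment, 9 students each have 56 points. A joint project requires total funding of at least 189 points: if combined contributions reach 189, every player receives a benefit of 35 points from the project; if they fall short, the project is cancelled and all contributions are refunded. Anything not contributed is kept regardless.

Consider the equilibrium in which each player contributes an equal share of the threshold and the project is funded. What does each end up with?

70 points

Equal share of the threshold: 189/9 = 21.
At this profile no one gains by cutting their contribution: any cut drops the total below 189, the project is cancelled, contributions are refunded, and the deviator ends with 56, which is less than 56 − 21 + 35 = 70. Contributing more than 21 just wastes the excess. So contributing exactly 21 is a best response.
Each player's payoff: 56 − 21 + 35 = 70.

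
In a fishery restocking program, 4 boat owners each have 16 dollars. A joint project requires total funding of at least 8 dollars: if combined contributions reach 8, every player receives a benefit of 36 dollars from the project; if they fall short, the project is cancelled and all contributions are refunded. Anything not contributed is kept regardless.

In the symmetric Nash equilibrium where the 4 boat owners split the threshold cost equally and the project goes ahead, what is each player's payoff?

Equal share of the threshold: 8/4 = 2.
At this profile no one gains by cutting their contribution: any cut drops the total below 8, the project is cancelled, contributions are refunded, and the deviator ends with 16, which is less than 16 − 2 + 36 = 50. Contributing more than 2 just wastes the excess. So contributing exactly 2 is a best response.
Each player's payoff: 16 − 2 + 36 = 50.

50 dollars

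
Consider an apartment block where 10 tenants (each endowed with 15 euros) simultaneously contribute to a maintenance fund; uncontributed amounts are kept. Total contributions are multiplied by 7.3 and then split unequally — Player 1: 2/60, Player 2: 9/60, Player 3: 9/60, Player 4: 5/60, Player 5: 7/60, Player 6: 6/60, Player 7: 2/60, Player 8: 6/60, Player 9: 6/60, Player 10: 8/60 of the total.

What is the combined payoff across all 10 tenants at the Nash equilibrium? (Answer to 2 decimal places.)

339.00 euros

Each unit j contributes comes back to j as 7.3 × (j's share), so j prefers to contribute only if that share exceeds 1/7.3 = 0.1370; otherwise keeping the unit dominates.
Player 2 and Player 3 clear that bar, contributing 15 each; the remaining 8 contribute 0. Total contributed: 30.
The maintenance fund pays out 7.3 × 30 = 219.00 in total (split across the unequal shares, but the aggregate is all that matters for the group sum).
The 8 free-riders keep 15 each, adding 120. Group total = 120 + 219.00 = 339.00.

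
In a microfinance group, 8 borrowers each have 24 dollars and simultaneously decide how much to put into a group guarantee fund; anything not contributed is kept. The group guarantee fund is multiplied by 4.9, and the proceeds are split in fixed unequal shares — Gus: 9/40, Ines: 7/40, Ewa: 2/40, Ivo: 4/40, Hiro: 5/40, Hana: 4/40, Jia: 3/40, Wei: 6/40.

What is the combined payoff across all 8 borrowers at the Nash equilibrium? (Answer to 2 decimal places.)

A player with share s gets back 4.9·s per unit contributed, so full contribution is dominant for anyone with s > 1/4.9 = 0.2041 and zero contribution is dominant for anyone below.
Gus alone (share 9/40) is above the threshold, contributing 24; the remaining 7 contribute 0. Total contributed: 24.
The group guarantee fund pays out 4.9 × 24 = 117.60 in total (split across the unequal shares, but the aggregate is all that matters for the group sum).
The 7 free-riders keep 24 each, adding 168. Group total = 168 + 117.60 = 285.60.

285.60 dollars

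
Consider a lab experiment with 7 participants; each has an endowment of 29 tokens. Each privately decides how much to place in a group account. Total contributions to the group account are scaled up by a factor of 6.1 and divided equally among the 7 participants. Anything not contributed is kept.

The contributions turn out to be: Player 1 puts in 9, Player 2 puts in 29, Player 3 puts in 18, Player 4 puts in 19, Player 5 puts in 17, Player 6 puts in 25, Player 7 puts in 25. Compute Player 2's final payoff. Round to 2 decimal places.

Total contributed: 9 + 29 + 18 + 19 + 17 + 25 + 25 = 142.
Each receives 6.1 × 142 / 7 = 123.74 from the group account.
Player 2 keeps 29 − 29 = 0, so Player 2's payoff is 0 + 123.74 = 123.74.

123.74 tokens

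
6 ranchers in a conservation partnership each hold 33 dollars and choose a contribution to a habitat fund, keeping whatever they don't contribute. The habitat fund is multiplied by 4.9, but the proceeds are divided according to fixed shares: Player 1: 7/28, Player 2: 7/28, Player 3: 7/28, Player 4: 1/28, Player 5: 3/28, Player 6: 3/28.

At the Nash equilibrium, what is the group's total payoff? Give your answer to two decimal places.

Each unit j contributes comes back to j as 4.9 × (j's share), so j prefers to contribute only if that share exceeds 1/4.9 = 0.2041; otherwise keeping the unit dominates.
Player 1, Player 2 and Player 3 clear that bar, contributing 33 each; the remaining 3 contribute 0. Total contributed: 99.
The habitat fund pays out 4.9 × 99 = 485.10 in total (split across the unequal shares, but the aggregate is all that matters for the group sum).
The 3 free-riders keep 33 each, adding 99. Group total = 99 + 485.10 = 584.10.

584.10 dollars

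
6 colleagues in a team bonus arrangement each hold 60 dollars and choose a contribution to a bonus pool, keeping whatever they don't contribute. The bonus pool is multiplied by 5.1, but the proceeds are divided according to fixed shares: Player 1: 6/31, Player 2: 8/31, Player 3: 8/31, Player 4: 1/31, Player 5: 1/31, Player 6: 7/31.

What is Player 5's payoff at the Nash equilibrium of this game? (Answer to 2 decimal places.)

A player with share s gets back 5.1·s per unit contributed, so full contribution is dominant for anyone with s > 1/5.1 = 0.1961 and zero contribution is dominant for anyone below.
Player 2, Player 3 and Player 6 are above the threshold, contributing 60 each; the remaining 3 contribute 0. Total contributed: 180.
Player 5 keeps 60 and receives 5.1 × 180 × 1/31 = 29.61 from the bonus pool, for a payoff of 89.61.

89.61 dollars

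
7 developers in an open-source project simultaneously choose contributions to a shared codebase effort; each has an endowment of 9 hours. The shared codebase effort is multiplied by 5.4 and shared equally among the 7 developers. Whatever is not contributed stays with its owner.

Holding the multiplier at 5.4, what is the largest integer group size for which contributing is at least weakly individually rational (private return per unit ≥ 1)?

5

Private return per unit is 5.4/(group size), which is ≥ 1 whenever the group size is ≤ 5.4.
The largest such integer is 5.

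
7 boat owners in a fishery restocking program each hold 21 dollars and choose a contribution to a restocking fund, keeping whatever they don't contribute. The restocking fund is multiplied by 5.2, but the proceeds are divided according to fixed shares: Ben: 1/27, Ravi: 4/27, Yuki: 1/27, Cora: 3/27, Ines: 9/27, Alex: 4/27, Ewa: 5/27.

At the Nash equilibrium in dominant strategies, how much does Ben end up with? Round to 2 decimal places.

25.04 dollars

For player j, contributing a unit is worthwhile iff 5.2 × (j's share) ≥ 1, i.e. iff j's share is at least 0.1923.
The only share above 0.1923 is Ines's 9/27, contributing 21; the remaining 6 contribute 0. Total contributed: 21.
Ben keeps 21 and receives 5.2 × 21 × 1/27 = 4.04 from the restocking fund, for a payoff of 25.04.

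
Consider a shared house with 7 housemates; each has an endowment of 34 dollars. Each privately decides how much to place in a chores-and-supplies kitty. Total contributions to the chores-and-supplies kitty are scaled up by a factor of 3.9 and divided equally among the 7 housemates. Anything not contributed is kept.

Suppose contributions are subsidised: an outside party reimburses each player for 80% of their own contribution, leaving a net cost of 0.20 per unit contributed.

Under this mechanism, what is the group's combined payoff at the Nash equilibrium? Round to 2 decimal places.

1118.60 dollars

Under the mechanism each unit contributed yields (3.9/7) / 0.20 = 2.7857 back to its contributor per unit of net cost, which exceeds 1, making full contribution the dominant choice for everyone.
At the Nash equilibrium everyone contributes 34. Group total payoff = 7 × (34 × 0.80 + 3.9 × 34) = 1118.60.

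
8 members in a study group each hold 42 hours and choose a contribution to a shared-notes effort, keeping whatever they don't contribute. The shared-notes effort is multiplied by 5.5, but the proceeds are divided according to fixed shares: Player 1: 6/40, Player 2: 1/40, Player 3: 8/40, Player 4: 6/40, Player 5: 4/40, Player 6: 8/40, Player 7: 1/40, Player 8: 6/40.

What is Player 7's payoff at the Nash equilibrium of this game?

A player with share s gets back 5.5·s per unit contributed, so full contribution is dominant for anyone with s > 1/5.5 = 0.1818 and zero contribution is dominant for anyone below.
Player 3 and Player 6 are above the threshold, contributing 42 each; the remaining 6 contribute 0. Total contributed: 84.
Player 7 keeps 42 and receives 5.5 × 84 × 1/40 = 11.55 from the shared-notes effort, for a payoff of 53.55.

53.55 hours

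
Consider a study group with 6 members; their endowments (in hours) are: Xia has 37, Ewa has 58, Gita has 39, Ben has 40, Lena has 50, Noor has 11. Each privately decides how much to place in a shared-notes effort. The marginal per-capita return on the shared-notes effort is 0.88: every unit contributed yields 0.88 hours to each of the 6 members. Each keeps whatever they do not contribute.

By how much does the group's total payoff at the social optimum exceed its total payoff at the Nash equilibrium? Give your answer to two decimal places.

1005.80 hours

The private return per contributed unit is 0.88 < 1 for everyone, so the Nash equilibrium is zero contribution and the group total is Σ E_j = 37 + 58 + 39 + 40 + 50 + 11 = 235.
Each contributed unit returns 5.280 to the group, so the social optimum is full contribution by everyone: group total = 5.280 × 235 = 1240.80.
Efficiency loss = (5.280 − 1) × 235 = 1005.80.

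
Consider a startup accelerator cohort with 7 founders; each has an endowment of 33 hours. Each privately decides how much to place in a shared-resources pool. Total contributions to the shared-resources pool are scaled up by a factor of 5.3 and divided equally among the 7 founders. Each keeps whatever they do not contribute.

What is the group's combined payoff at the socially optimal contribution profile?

Each contributed unit returns 5.300 to the group as a whole (0.7571 to each of 7 players), which exceeds 1, so the social optimum is full contribution: group total = 5.300 × 231 = 1224.30.

1224.30 hours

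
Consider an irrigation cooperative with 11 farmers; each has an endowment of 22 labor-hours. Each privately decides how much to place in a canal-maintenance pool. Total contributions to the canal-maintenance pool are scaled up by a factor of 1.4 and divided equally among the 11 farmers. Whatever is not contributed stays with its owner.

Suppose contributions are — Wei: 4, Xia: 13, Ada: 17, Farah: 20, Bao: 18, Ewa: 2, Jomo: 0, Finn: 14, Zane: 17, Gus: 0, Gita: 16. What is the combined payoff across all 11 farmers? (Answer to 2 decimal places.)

290.40 labor-hours

Total contributed: 4 + 13 + 17 + 20 + 18 + 2 + 0 + 14 + 17 + 0 + 16 = 121; total kept: 11 × 22 − 121 = 121.
The canal-maintenance pool pays out 1.4 × 121 = 169.40 in aggregate.
Group total = 121 + 169.40 = 290.40.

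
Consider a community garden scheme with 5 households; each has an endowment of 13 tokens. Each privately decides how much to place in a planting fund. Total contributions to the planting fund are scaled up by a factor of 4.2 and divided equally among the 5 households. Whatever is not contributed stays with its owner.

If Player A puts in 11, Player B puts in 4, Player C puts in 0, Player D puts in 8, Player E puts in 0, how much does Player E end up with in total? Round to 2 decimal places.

Total contributed: 11 + 4 + 0 + 8 + 0 = 23.
Each receives 4.2 × 23 / 5 = 19.32 from the planting fund.
Player E keeps 13 − 0 = 13, so Player E's payoff is 13 + 19.32 = 32.32.

32.32 tokens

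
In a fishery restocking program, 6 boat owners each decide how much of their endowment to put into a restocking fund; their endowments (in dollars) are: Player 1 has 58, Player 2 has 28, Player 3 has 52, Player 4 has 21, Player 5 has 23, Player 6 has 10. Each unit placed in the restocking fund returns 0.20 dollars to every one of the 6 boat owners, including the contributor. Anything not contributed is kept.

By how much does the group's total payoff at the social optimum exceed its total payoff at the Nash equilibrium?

The private return per contributed unit is 0.20 < 1 for everyone, so the Nash equilibrium is zero contribution and the group total is Σ E_j = 58 + 28 + 52 + 21 + 23 + 10 = 192.
Each contributed unit returns 1.200 to the group, so the social optimum is full contribution by everyone: group total = 1.200 × 192 = 230.40.
Efficiency loss = (1.200 − 1) × 192 = 38.40.

38.40 dollars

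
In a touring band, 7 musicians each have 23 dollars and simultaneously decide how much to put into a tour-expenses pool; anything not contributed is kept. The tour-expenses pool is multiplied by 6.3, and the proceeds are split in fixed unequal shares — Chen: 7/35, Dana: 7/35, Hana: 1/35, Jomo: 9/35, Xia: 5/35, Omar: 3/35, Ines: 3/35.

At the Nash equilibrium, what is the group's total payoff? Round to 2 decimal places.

526.70 dollars

Player j's private return per contributed unit is 6.3 × (j's share). Contributing is weakly dominant for j when that share is at least 1/6.3 = 0.1587, and contributing 0 is dominant otherwise.
The shares above 0.1587 belong to Chen, Dana and Jomo, contributing 23 each; the remaining 4 contribute 0. Total contributed: 69.
The tour-expenses pool pays out 6.3 × 69 = 434.70 in total (split across the unequal shares, but the aggregate is all that matters for the group sum).
The 4 free-riders keep 23 each, adding 92. Group total = 92 + 434.70 = 526.70.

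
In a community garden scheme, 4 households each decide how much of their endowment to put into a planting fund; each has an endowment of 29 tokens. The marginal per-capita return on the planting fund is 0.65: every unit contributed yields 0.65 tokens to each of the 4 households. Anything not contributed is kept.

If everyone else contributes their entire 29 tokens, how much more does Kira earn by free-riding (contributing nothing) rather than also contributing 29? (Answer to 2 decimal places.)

10.15 tokens

Switching from a contribution of 29 to 0 lets Kira keep an extra 29 tokens, but lowers the planting fund by 29, which costs Kira their own share of that drop: 0.65 × 29 = 18.85.
Net gain = 29 − 18.85 = 10.15. The private return per contributed unit (0.65) is below 1, so free-riding is indeed the best response regardless of what the others do.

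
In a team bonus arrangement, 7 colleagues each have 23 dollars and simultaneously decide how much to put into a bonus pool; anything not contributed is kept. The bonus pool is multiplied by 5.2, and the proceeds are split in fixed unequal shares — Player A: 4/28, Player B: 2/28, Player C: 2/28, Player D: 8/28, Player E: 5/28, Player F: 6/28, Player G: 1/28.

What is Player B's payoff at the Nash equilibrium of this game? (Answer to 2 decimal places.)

40.09 dollars

For player j, contributing a unit is worthwhile iff 5.2 × (j's share) ≥ 1, i.e. iff j's share is at least 0.1923.
Player D and Player F are above the threshold, contributing 23 each; the remaining 5 contribute 0. Total contributed: 46.
Player B keeps 23 and receives 5.2 × 46 × 2/28 = 17.09 from the bonus pool, for a payoff of 40.09.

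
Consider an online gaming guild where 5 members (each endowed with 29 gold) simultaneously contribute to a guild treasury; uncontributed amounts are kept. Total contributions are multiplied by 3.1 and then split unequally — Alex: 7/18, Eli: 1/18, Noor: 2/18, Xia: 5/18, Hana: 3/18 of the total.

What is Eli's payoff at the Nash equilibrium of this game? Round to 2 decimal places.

33.99 gold

For player j, contributing a unit is worthwhile iff 3.1 × (j's share) ≥ 1, i.e. iff j's share is at least 0.3226.
Alex alone (share 7/18) is above the threshold, contributing 29; the remaining 4 contribute 0. Total contributed: 29.
Eli keeps 29 and receives 3.1 × 29 × 1/18 = 4.99 from the guild treasury, for a payoff of 33.99.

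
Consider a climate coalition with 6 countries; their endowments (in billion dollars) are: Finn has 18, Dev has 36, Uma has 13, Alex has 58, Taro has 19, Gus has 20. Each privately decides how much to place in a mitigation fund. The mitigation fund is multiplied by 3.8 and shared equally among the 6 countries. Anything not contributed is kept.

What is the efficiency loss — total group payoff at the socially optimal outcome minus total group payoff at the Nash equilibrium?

The private return per contributed unit is 3.8/6 = 0.6333 < 1 for every player regardless of endowment, so the Nash equilibrium is zero contribution and the group total is Σ E_j = 18 + 36 + 13 + 58 + 19 + 20 = 164.
Each contributed unit returns 3.800 to the group, so the social optimum is full contribution by everyone: group total = 3.800 × 164 = 623.20.
Efficiency loss = (3.800 − 1) × 164 = 459.20.

459.20 billion dollars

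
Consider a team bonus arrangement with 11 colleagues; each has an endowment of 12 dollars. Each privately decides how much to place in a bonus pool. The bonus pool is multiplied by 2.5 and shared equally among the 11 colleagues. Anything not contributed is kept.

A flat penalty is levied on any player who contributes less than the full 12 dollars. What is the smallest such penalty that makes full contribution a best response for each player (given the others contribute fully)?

Given the others contribute fully, the best deviation is to contribute 0 (any partial contribution still incurs the fine and gives up units whose private return 0.2273 is below 1).
Deviating from 12 to 0 saves 12 dollars but forfeits the deviator's share of the drop in the bonus pool: 2.5/11 × 12 = 2.73.
So the deviation gain is 12 − 2.73 = 9.27, and the fine must be at least 9.27 dollars to wipe it out.

9.27 dollars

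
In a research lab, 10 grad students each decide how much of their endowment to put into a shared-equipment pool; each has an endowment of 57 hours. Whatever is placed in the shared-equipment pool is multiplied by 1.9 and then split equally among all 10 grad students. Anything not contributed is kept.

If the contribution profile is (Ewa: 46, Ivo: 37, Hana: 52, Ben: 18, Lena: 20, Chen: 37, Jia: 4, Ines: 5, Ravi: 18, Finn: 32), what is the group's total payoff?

Total contributed: 46 + 37 + 52 + 18 + 20 + 37 + 4 + 5 + 18 + 32 = 269; total kept: 10 × 57 − 269 = 301.
The shared-equipment pool pays out 1.9 × 269 = 511.10 in aggregate.
Group total = 301 + 511.10 = 812.10.

812.10 hours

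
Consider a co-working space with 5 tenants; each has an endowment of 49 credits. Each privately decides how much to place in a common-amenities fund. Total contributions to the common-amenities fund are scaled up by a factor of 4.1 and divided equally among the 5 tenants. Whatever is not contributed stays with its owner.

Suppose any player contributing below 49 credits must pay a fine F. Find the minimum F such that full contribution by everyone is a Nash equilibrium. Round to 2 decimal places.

8.82 credits

Given the others contribute fully, the best deviation is to contribute 0 (any partial contribution still incurs the fine and gives up units whose private return 0.8200 is below 1).
Deviating from 49 to 0 saves 49 credits but forfeits the deviator's share of the drop in the common-amenities fund: 4.1/5 × 49 = 40.18.
So the deviation gain is 49 − 40.18 = 8.82, and the fine must be at least 8.82 credits to wipe it out.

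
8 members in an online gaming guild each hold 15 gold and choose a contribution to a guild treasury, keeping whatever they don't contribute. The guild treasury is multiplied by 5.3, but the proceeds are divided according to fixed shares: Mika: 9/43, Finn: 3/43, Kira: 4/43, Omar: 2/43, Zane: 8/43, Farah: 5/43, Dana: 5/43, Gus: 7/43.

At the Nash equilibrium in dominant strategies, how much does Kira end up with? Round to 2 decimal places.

22.40 gold

For player j, contributing a unit is worthwhile iff 5.3 × (j's share) ≥ 1, i.e. iff j's share is at least 0.1887.
The only share above 0.1887 is Mika's 9/43, contributing 15; the remaining 7 contribute 0. Total contributed: 15.
Kira keeps 15 and receives 5.3 × 15 × 4/43 = 7.40 from the guild treasury, for a payoff of 22.40.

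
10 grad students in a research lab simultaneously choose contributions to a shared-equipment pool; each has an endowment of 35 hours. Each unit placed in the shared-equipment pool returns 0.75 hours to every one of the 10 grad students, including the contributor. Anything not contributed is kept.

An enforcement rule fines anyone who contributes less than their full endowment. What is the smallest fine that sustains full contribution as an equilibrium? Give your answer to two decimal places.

8.75 hours

Given the others contribute fully, the best deviation is to contribute 0 (any partial contribution still incurs the fine and gives up units whose private return 0.75 is below 1).
Deviating from 35 to 0 saves 35 hours but forfeits the deviator's share of the drop in the shared-equipment pool: 0.75 × 35 = 26.25.
So the deviation gain is 35 − 26.25 = 8.75, and the fine must be at least 8.75 hours to wipe it out.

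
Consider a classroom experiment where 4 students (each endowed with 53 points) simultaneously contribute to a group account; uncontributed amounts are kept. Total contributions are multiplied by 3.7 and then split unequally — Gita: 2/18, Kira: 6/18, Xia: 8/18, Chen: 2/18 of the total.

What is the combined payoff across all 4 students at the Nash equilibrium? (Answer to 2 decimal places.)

Each unit j contributes comes back to j as 3.7 × (j's share), so j prefers to contribute only if that share exceeds 1/3.7 = 0.2703; otherwise keeping the unit dominates.
The shares above 0.2703 belong to Kira and Xia, contributing 53 each; the remaining 2 contribute 0. Total contributed: 106.
The group account pays out 3.7 × 106 = 392.20 in total (split across the unequal shares, but the aggregate is all that matters for the group sum).
The 2 free-riders keep 53 each, adding 106. Group total = 106 + 392.20 = 498.20.

498.20 points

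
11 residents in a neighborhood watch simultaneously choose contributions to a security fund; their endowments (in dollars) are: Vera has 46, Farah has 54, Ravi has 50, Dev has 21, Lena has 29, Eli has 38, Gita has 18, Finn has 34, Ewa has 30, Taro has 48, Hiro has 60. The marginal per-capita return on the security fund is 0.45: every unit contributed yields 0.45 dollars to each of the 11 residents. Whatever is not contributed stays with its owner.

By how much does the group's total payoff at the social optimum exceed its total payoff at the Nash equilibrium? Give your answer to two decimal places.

1690.60 dollars

The private return per contributed unit is 0.45 < 1 for everyone, so the Nash equilibrium is zero contribution and the group total is Σ E_j = 46 + 54 + 50 + 21 + 29 + 38 + 18 + 34 + 30 + 48 + 60 = 428.
Each contributed unit returns 4.950 to the group, so the social optimum is full contribution by everyone: group total = 4.950 × 428 = 2118.60.
Efficiency loss = (4.950 − 1) × 428 = 1690.60.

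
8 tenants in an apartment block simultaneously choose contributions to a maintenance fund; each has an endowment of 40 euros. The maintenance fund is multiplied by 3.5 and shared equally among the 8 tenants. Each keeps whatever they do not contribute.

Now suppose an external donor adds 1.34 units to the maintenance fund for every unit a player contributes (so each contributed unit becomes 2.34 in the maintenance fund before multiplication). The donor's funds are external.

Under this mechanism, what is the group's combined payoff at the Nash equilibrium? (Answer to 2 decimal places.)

The effective private return per unit is now 3.5 × 2.34 / 8 = 1.0238 > 1, so every player's dominant strategy flips to full contribution.
At the Nash equilibrium everyone contributes 40. Group total payoff = 3.5 × 2.34 × 320 = 2620.80.

2620.80 euros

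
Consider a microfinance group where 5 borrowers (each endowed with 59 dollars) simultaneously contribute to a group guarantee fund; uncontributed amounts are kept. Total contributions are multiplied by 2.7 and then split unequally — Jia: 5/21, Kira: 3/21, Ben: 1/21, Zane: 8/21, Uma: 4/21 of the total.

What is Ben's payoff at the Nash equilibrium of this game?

A player with share s gets back 2.7·s per unit contributed, so full contribution is dominant for anyone with s > 1/2.7 = 0.3704 and zero contribution is dominant for anyone below.
The only share above 0.3704 is Zane's 8/21, contributing 59; the remaining 4 contribute 0. Total contributed: 59.
Ben keeps 59 and receives 2.7 × 59 × 1/21 = 7.59 from the group guarantee fund, for a payoff of 66.59.

66.59 dollars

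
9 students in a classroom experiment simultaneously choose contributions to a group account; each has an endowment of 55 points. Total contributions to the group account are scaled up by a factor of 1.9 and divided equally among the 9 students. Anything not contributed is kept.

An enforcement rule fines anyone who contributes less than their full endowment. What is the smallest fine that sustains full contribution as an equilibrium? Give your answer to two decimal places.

43.39 points

Given the others contribute fully, the best deviation is to contribute 0 (any partial contribution still incurs the fine and gives up units whose private return 0.2111 is below 1).
Deviating from 55 to 0 saves 55 points but forfeits the deviator's share of the drop in the group account: 1.9/9 × 55 = 11.61.
So the deviation gain is 55 − 11.61 = 43.39, and the fine must be at least 43.39 points to wipe it out.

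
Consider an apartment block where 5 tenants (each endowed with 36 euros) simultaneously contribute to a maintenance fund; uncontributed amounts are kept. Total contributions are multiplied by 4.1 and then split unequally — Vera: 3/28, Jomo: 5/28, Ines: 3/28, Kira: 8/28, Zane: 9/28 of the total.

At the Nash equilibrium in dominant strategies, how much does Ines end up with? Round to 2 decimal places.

Player j's private return per contributed unit is 4.1 × (j's share). Contributing is weakly dominant for j when that share is at least 1/4.1 = 0.2439, and contributing 0 is dominant otherwise.
Kira and Zane are above the threshold, contributing 36 each; the remaining 3 contribute 0. Total contributed: 72.
Ines keeps 36 and receives 4.1 × 72 × 3/28 = 31.63 from the maintenance fund, for a payoff of 67.63.

67.63 euros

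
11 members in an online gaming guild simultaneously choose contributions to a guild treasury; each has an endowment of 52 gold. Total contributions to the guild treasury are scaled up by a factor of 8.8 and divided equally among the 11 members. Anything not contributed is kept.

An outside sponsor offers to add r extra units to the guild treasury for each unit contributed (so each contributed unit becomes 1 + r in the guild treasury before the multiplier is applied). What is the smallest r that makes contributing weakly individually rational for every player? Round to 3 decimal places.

0.250

With matching at rate r, one contributed unit becomes (1 + r) in the guild treasury and returns 8.8 × (1 + r) / 11 to the contributor.
Setting this equal to 1: 1 + r = 11/8.8 = 1.2500.
So the minimum matching rate is r = 1.2500 − 1 = 0.250.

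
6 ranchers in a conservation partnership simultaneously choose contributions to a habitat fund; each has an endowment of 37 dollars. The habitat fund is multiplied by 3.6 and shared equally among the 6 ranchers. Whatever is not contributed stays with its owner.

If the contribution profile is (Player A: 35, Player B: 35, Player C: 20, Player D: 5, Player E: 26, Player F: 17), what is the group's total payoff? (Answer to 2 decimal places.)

Total contributed: 35 + 35 + 20 + 5 + 26 + 17 = 138; total kept: 6 × 37 − 138 = 84.
The habitat fund pays out 3.6 × 138 = 496.80 in aggregate.
Group total = 84 + 496.80 = 580.80.

580.80 dollars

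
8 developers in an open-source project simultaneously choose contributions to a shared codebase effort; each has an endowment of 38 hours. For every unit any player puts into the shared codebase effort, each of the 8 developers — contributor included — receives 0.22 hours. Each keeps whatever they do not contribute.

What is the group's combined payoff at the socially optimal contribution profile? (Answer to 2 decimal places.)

Each contributed unit returns 1.760 to the group as a whole (0.22 to each of 8 players), which exceeds 1, so the social optimum is full contribution: group total = 1.760 × 304 = 535.04.

535.04 hours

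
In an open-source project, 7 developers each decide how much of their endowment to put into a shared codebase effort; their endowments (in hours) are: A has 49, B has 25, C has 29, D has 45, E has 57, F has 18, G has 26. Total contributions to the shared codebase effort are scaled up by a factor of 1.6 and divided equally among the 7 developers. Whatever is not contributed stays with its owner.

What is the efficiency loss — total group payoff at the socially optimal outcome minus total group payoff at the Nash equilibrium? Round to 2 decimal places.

149.40 hours

The private return per contributed unit is 1.6/7 = 0.2286 < 1 for every player regardless of endowment, so the Nash equilibrium is zero contribution and the group total is Σ E_j = 49 + 25 + 29 + 45 + 57 + 18 + 26 = 249.
Each contributed unit returns 1.600 to the group, so the social optimum is full contribution by everyone: group total = 1.600 × 249 = 398.40.
Efficiency loss = (1.600 − 1) × 249 = 149.40.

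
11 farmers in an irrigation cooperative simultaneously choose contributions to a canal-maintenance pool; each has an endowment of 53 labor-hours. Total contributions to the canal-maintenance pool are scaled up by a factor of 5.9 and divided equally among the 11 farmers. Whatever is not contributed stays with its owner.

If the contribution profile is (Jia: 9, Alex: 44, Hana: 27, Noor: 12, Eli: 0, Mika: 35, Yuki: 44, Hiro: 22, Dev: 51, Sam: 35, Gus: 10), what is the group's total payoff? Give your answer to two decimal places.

Total contributed: 9 + 44 + 27 + 12 + 0 + 35 + 44 + 22 + 51 + 35 + 10 = 289; total kept: 11 × 53 − 289 = 294.
The canal-maintenance pool pays out 5.9 × 289 = 1705.10 in aggregate.
Group total = 294 + 1705.10 = 1999.10.

1999.10 labor-hours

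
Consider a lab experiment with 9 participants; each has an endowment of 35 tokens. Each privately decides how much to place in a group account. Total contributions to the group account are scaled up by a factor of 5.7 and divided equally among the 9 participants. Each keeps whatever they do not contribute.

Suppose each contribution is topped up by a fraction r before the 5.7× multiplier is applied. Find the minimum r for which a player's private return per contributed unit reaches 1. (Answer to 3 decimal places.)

0.579

With matching at rate r, one contributed unit becomes (1 + r) in the group account and returns 5.7 × (1 + r) / 9 to the contributor.
Setting this equal to 1: 1 + r = 9/5.7 = 1.5789.
So the minimum matching rate is r = 1.5789 − 1 = 0.579.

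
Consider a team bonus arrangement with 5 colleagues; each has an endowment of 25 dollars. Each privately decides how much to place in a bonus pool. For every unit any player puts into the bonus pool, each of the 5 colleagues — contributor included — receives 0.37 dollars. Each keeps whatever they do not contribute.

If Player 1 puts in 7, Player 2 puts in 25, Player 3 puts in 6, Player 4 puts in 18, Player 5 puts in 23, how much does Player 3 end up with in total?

48.23 dollars

Total contributed: 7 + 25 + 6 + 18 + 23 = 79.
Each receives 0.37 × 79 = 29.23 from the bonus pool.
Player 3 keeps 25 − 6 = 19, so Player 3's payoff is 19 + 29.23 = 48.23.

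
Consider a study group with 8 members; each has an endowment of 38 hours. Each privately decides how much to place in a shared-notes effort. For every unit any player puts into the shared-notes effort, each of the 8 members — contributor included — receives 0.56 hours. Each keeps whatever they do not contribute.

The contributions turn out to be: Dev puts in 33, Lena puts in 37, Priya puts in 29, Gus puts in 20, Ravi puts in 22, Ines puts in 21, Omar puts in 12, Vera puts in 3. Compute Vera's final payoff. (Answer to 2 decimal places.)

Total contributed: 33 + 37 + 29 + 20 + 22 + 21 + 12 + 3 = 177.
Each receives 0.56 × 177 = 99.12 from the shared-notes effort.
Vera keeps 38 − 3 = 35, so Vera's payoff is 35 + 99.12 = 134.12.

134.12 hours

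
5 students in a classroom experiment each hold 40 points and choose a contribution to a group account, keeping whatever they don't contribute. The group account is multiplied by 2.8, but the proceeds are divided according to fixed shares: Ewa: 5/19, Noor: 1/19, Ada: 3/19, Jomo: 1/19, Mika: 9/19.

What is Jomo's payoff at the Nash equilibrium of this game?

Player j's private return per contributed unit is 2.8 × (j's share). Contributing is weakly dominant for j when that share is at least 1/2.8 = 0.3571, and contributing 0 is dominant otherwise.
Only Mika (9/19) clears that bar, contributing 40; the remaining 4 contribute 0. Total contributed: 40.
Jomo keeps 40 and receives 2.8 × 40 × 1/19 = 5.89 from the group account, for a payoff of 45.89.

45.89 points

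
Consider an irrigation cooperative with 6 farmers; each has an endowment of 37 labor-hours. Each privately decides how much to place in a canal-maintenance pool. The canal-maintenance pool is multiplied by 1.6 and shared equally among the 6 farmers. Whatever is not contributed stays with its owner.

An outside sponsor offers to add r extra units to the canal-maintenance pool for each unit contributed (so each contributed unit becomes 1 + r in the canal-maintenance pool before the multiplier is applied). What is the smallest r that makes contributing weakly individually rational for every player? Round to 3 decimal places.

With matching at rate r, one contributed unit becomes (1 + r) in the canal-maintenance pool and returns 1.6 × (1 + r) / 6 to the contributor.
Setting this equal to 1: 1 + r = 6/1.6 = 3.7500.
So the minimum matching rate is r = 3.7500 − 1 = 2.750.

2.750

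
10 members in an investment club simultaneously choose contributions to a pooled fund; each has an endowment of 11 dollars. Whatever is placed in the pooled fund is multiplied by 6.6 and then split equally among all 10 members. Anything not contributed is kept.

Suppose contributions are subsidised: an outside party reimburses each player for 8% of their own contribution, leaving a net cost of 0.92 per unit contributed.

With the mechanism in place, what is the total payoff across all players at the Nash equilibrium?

The effective private return is (6.6/10) / 0.92 = 0.7174, which is still under 1, so the mechanism doesn't change anyone's dominant strategy: zero contribution.
At the Nash equilibrium no one contributes; group total payoff = 10 × 11 = 110.

110.00 dollars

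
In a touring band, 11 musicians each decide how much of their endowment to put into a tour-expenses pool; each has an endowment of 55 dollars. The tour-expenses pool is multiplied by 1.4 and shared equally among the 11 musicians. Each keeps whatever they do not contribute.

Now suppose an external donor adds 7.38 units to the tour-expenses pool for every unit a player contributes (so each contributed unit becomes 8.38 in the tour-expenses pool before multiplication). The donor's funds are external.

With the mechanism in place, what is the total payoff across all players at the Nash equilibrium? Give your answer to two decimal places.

Under the mechanism each unit contributed yields 1.4 × 8.38 / 11 = 1.0665 back to its contributor per unit of net cost, which exceeds 1, making full contribution the dominant choice for everyone.
At the Nash equilibrium everyone contributes 55. Group total payoff = 1.4 × 8.38 × 605 = 7097.86.

7097.86 dollars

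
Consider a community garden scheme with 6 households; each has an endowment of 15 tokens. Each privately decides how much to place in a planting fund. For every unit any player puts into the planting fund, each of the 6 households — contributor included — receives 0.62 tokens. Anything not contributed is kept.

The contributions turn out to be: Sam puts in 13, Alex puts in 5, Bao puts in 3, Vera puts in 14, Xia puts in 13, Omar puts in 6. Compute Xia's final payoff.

35.48 tokens

Total contributed: 13 + 5 + 3 + 14 + 13 + 6 = 54.
Each receives 0.62 × 54 = 33.48 from the planting fund.
Xia keeps 15 − 13 = 2, so Xia's payoff is 2 + 33.48 = 35.48.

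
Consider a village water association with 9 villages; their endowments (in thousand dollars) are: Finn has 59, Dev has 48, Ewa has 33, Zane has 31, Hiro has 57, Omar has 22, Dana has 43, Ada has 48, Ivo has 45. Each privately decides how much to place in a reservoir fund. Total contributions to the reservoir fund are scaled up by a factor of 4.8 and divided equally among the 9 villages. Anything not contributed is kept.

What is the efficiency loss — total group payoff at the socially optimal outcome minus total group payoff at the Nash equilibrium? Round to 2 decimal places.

The private return per contributed unit is 4.8/9 = 0.5333 < 1 for every player regardless of endowment, so the Nash equilibrium is zero contribution and the group total is Σ E_j = 59 + 48 + 33 + 31 + 57 + 22 + 43 + 48 + 45 = 386.
Each contributed unit returns 4.800 to the group, so the social optimum is full contribution by everyone: group total = 4.800 × 386 = 1852.80.
Efficiency loss = (4.800 − 1) × 386 = 1466.80.

1466.80 thousand dollars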